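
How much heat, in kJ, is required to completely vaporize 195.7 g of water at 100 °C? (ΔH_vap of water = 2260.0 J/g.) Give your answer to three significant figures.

q = 442 kJ

q = m × ΔH_vap = 195.7 × 2260.0 = 442300 J = 442 kJ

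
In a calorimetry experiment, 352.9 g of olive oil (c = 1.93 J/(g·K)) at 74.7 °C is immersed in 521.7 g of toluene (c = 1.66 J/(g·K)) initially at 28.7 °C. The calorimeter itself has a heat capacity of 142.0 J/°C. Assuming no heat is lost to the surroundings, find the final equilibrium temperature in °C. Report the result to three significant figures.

Heat lost by olive oil = heat gained by toluene + calorimeter.
(352.9)(1.93)(74.7 − T) = [(521.7)(1.66) + 142.0](T − 28.7)
681.097 (74.7 − T) = 1008.022 (T − 28.7)
50878 − 681.097 T = 1008.022 T − 28930
79808 = 1689.119 T
T = 47.248 °C

T_f = 47.2 °C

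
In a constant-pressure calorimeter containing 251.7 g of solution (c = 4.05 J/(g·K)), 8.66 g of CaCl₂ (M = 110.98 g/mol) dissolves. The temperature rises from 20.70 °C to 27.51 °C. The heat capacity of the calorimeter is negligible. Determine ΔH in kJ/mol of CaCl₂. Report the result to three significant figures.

ΔH = -89.0 kJ/mol

|ΔT| = |27.51 − 20.70| = 6.81 °C
|q_surr| = (251.7 × 4.05) × 6.81 = 1019.385 × 6.81 = 6942 J
n(CaCl₂) = 8.66 / 110.98 = 0.07803 mol
Temperature rose, so q_rxn = −|q_surr| = -6.942 kJ
ΔH = q_rxn / n = -88.97 kJ/mol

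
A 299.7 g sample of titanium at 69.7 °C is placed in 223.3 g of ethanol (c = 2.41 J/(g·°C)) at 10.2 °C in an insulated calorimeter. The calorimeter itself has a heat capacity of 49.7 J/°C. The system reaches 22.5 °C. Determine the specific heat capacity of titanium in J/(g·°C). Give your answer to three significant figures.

q_gained = (223.3 × 2.41 + 49.7) × (22.5 − 10.2) = 7231 J
q_lost = 299.7 × c × (69.7 − 22.5) = 14145.84 c
Set equal: c = 7231 / 14145.84 = 0.511 J/(g·°C)

c = 0.511 J/(g·°C)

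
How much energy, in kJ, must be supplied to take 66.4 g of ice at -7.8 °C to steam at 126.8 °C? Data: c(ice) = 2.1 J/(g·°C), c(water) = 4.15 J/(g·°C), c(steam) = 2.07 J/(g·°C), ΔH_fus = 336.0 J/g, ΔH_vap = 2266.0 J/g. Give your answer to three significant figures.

q1 (heat ice -7.8→0.0 °C): 66.4 × 2.1 × 7.8 = 1088 J
q2 (melt at 0 °C): 66.4 × 336.0 = 22310 J
q3 (heat water 0.0→100.0 °C): 66.4 × 4.15 × 100.0 = 27556 J
q4 (vaporize at 100 °C): 66.4 × 2266.0 = 150462 J
q5 (heat steam 100.0→126.8 °C): 66.4 × 2.07 × 26.8 = 3684 J
Total: 1088 + 22310 + 27556 + 150462 + 3684 = 205100 J = 205 kJ

q = 205 kJ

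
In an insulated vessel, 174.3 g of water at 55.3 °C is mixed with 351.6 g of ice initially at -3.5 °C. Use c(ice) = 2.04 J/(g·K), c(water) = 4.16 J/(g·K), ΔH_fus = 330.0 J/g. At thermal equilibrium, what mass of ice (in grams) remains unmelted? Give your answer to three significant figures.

m_ice remaining = 238 g

Heat to warm all ice to 0 °C: 351.6×2.04×3.5 = 2510.4 J
Heat released by water cooling to 0 °C: 174.3×4.16×55.3 = 40097 J
40097 J < 2510.4 + 351.6×330.0 = 118538.4 J, so not all ice melts; final T = 0 °C.
Heat left for melting: 40097 − 2510.4 = 37586.6 J
Mass melted = 37586.6 / 330.0 = 113.9 g
Ice remaining = 351.6 − 113.9 = 237.7 g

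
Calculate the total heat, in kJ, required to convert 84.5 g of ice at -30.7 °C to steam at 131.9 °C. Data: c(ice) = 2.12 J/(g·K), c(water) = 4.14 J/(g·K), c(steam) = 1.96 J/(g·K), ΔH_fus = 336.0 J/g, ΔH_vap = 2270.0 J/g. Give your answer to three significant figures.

q = 266 kJ

q1 (heat ice -30.7→0.0 °C): 84.5 × 2.12 × 30.7 = 5500 J
q2 (melt at 0 °C): 84.5 × 336.0 = 28392 J
q3 (heat water 0.0→100.0 °C): 84.5 × 4.14 × 100.0 = 34983 J
q4 (vaporize at 100 °C): 84.5 × 2270.0 = 191815 J
q5 (heat steam 100.0→131.9 °C): 84.5 × 1.96 × 31.9 = 5283 J
Total: 5500 + 28392 + 34983 + 191815 + 5283 = 265973 J = 266 kJ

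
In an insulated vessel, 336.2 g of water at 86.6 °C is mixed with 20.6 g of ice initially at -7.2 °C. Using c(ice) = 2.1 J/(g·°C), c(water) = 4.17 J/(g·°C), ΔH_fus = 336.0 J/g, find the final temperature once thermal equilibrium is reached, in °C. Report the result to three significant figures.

Heat to bring ice to 0 °C and melt it: q₁ = 20.6×2.1×7.2 + 20.6×336.0 = 7233.1 J
Heat the water can supply cooling to 0 °C: 336.2×4.17×86.6 = 121409 J > q₁, so all ice melts.
Energy balance: 336.2×4.17×(86.6 − T) = 7233.1 + 20.6×4.17×(T − 0)
1401.954(86.6 − T) = 7233.1 + 85.902 T
121409 − 7233.1 = 1487.856 T
T = 114175.9 / 1487.856 = 76.74 °C

T_f = 76.7 °C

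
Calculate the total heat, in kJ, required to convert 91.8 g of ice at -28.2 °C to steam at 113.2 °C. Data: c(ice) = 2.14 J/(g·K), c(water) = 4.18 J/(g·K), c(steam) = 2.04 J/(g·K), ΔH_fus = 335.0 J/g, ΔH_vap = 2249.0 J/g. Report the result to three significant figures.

q = 284 kJ

q1 (heat ice -28.2→0.0 °C): 91.8 × 2.14 × 28.2 = 5540 J
q2 (melt at 0 °C): 91.8 × 335.0 = 30753 J
q3 (heat water 0.0→100.0 °C): 91.8 × 4.18 × 100.0 = 38372 J
q4 (vaporize at 100 °C): 91.8 × 2249.0 = 206458 J
q5 (heat steam 100.0→113.2 °C): 91.8 × 2.04 × 13.2 = 2472 J
Total: 5540 + 30753 + 38372 + 206458 + 2472 = 283595 J = 284 kJ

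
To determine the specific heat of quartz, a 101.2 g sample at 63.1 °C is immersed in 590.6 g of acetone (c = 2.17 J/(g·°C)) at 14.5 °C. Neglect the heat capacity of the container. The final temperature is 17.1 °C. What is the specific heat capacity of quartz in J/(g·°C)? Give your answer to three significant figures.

q_gained = (590.6 × 2.17) × (17.1 − 14.5) = 3332 J
q_lost = 101.2 × c × (63.1 − 17.1) = 4655.2 c
Set equal: c = 3332 / 4655.2 = 0.716 J/(g·°C)

c = 0.716 J/(g·°C)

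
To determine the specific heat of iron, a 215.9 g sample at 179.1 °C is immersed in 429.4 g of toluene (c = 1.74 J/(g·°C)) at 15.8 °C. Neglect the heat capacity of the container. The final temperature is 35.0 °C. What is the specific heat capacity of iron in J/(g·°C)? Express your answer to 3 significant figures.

q_gained = (429.4 × 1.74) × (35.0 − 15.8) = 14350 J
q_lost = 215.9 × c × (179.1 − 35.0) = 31111.19 c
Set equal: c = 14350 / 31111.19 = 0.461 J/(g·°C)

c = 0.461 J/(g·°C)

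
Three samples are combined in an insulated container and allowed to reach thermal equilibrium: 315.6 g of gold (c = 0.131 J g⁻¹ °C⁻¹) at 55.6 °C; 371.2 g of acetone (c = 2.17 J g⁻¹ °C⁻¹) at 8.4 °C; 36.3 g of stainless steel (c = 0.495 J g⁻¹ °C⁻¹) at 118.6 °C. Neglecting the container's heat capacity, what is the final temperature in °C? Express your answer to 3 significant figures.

Σ mᵢcᵢ(T − Tᵢ) = 0  ⇒  T = Σ mᵢcᵢTᵢ / Σ mᵢcᵢ
Σ mᵢcᵢ = 315.6×0.131 + 371.2×2.17 + 36.3×0.495 = 864.8161
Σ mᵢcᵢTᵢ = 41.3436×55.6 + 805.504×8.4 + 17.9685×118.6 = 11196
T = 11196 / 864.8161 = 12.946 °C

T_f = 12.9 °C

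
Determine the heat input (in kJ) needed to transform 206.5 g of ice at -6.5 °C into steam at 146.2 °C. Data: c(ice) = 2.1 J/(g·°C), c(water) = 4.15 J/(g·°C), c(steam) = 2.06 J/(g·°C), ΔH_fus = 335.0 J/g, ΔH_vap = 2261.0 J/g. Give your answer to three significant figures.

q1 (heat ice -6.5→0.0 °C): 206.5 × 2.1 × 6.5 = 2819 J
q2 (melt at 0 °C): 206.5 × 335.0 = 69178 J
q3 (heat water 0.0→100.0 °C): 206.5 × 4.15 × 100.0 = 85698 J
q4 (vaporize at 100 °C): 206.5 × 2261.0 = 466897 J
q5 (heat steam 100.0→146.2 °C): 206.5 × 2.06 × 46.2 = 19653 J
Total: 2819 + 69178 + 85698 + 466897 + 19653 = 644245 J = 644 kJ

q = 644 kJ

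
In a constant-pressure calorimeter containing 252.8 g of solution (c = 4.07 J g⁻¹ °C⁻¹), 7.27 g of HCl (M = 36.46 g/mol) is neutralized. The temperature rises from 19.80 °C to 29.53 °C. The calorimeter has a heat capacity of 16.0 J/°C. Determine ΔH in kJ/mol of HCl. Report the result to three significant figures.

|ΔT| = |29.53 − 19.80| = 9.73 °C
|q_surr| = (252.8 × 4.07 + 16.0) × 9.73 = 1044.896 × 9.73 = 10170 J
n(HCl) = 7.27 / 36.46 = 0.1994 mol
Temperature rose, so q_rxn = −|q_surr| = -10.17 kJ
ΔH = q_rxn / n = -51.00 kJ/mol

ΔH = -51.0 kJ/mol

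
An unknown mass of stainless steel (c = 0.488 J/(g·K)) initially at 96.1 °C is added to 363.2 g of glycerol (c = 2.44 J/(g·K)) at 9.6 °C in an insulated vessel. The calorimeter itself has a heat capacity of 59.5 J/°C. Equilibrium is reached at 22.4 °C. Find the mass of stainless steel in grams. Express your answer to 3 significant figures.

q_gained = (363.2 × 2.44 + 59.5) × (22.4 − 9.6) = 12110 J
q_lost = m × 0.488 × (96.1 − 22.4) = 35.9656 m
m = 12110 / 35.9656 = 337 g

m = 337 g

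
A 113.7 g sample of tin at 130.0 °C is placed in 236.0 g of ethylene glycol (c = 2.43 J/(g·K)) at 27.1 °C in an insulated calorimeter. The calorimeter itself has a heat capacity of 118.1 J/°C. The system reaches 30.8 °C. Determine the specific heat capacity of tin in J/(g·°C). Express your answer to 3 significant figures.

c = 0.227 J/(g·°C)

q_gained = (236.0 × 2.43 + 118.1) × (30.8 − 27.1) = 2559 J
q_lost = 113.7 × c × (130.0 − 30.8) = 11279.04 c
Set equal: c = 2559 / 11279.04 = 0.227 J/(g·°C)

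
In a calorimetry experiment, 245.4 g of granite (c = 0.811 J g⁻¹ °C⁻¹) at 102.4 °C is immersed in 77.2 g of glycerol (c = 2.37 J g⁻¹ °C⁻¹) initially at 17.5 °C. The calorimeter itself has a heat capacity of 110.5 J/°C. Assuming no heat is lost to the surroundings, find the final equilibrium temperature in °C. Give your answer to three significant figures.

T_f = 51.8 °C

Heat lost by granite = heat gained by glycerol + calorimeter.
(245.4)(0.811)(102.4 − T) = [(77.2)(2.37) + 110.5](T − 17.5)
199.0194 (102.4 − T) = 293.464 (T − 17.5)
20380 − 199.0194 T = 293.464 T − 5135.6
25515.6 = 492.4834 T
T = 51.81 °C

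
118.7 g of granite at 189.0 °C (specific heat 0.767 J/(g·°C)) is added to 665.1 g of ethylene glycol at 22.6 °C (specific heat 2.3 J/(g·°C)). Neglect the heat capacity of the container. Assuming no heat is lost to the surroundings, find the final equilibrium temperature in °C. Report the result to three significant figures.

Heat lost by granite = heat gained by ethylene glycol.
(118.7)(0.767)(189.0 − T) = (665.1)(2.3)(T − 22.6)
91.0429 (189.0 − T) = 1529.73 (T − 22.6)
17207 − 91.0429 T = 1529.73 T − 34572
51779 = 1620.7729 T
T = 31.947 °C

T_f = 31.9 °C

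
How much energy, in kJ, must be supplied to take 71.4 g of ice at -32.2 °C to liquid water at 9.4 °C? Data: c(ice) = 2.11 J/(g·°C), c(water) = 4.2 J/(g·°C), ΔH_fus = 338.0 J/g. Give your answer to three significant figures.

q = 31.8 kJ

q1 (heat ice -32.2→0.0 °C): 71.4 × 2.11 × 32.2 = 4851 J
q2 (melt at 0 °C): 71.4 × 338.0 = 24133 J
q3 (heat water 0.0→9.4 °C): 71.4 × 4.2 × 9.4 = 2819 J
Total: 4851 + 24133 + 2819 = 31803 J = 31.8 kJ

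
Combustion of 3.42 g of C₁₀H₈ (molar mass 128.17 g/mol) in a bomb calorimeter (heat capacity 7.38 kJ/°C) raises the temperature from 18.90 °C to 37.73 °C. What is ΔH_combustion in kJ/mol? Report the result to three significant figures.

ΔT = 37.73 − 18.90 = 18.83 °C
q_cal = C_cal × ΔT = 7.38 × 18.83 = 138.9654 kJ
n = 3.42 / 128.17 = 0.02668 mol
q_rxn = −q_cal = -138.9654 kJ
ΔH = -138.9654 / 0.02668 = -5209 kJ/mol

ΔH = -5210 kJ/mol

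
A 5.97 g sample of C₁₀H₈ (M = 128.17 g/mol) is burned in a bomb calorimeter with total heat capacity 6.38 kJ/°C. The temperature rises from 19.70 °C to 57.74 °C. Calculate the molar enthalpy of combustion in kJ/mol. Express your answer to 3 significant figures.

ΔH = -5210 kJ/mol

ΔT = 57.74 − 19.70 = 38.04 °C
q_cal = C_cal × ΔT = 6.38 × 38.04 = 242.6952 kJ
n = 5.97 / 128.17 = 0.04658 mol
q_rxn = −q_cal = -242.6952 kJ
ΔH = -242.6952 / 0.04658 = -5210 kJ/mol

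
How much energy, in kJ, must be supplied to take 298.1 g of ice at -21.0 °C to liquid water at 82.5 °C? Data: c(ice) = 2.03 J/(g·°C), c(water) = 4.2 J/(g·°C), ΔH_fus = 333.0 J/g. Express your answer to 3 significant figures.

q1 (heat ice -21.0→0.0 °C): 298.1 × 2.03 × 21.0 = 12708 J
q2 (melt at 0 °C): 298.1 × 333.0 = 99267 J
q3 (heat water 0.0→82.5 °C): 298.1 × 4.2 × 82.5 = 103292 J
Total: 12708 + 99267 + 103292 = 215267 J = 215 kJ

q = 215 kJ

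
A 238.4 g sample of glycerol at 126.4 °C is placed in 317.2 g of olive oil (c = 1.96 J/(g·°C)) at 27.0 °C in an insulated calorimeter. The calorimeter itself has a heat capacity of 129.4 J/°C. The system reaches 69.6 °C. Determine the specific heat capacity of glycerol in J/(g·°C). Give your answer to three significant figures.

c = 2.36 J/(g·°C)

q_gained = (317.2 × 1.96 + 129.4) × (69.6 − 27.0) = 32000 J
q_lost = 238.4 × c × (126.4 − 69.6) = 13541.12 c
Set equal: c = 32000 / 13541.12 = 2.36 J/(g·°C)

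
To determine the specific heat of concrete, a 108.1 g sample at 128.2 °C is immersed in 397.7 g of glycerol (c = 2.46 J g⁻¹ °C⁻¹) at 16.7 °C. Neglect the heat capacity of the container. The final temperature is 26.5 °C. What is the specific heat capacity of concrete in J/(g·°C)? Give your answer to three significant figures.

c = 0.872 J/(g·°C)

q_gained = (397.7 × 2.46) × (26.5 − 16.7) = 9588 J
q_lost = 108.1 × c × (128.2 − 26.5) = 10993.77 c
Set equal: c = 9588 / 10993.77 = 0.872 J/(g·°C)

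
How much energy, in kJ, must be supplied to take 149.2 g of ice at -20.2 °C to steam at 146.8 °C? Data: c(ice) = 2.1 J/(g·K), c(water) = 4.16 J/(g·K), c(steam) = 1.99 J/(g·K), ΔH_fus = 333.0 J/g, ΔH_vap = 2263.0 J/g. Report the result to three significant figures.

q1 (heat ice -20.2→0.0 °C): 149.2 × 2.1 × 20.2 = 6329 J
q2 (melt at 0 °C): 149.2 × 333.0 = 49684 J
q3 (heat water 0.0→100.0 °C): 149.2 × 4.16 × 100.0 = 62067 J
q4 (vaporize at 100 °C): 149.2 × 2263.0 = 337640 J
q5 (heat steam 100.0→146.8 °C): 149.2 × 1.99 × 46.8 = 13895 J
Total: 6329 + 49684 + 62067 + 337640 + 13895 = 469615 J = 470 kJ

q = 470 kJ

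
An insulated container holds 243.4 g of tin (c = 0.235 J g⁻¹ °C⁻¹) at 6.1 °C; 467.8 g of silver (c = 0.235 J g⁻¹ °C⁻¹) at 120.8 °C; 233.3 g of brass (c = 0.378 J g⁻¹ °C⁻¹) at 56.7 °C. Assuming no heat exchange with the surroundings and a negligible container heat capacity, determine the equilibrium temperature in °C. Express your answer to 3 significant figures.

T_f = 73.0 °C

Σ mᵢcᵢ(T − Tᵢ) = 0  ⇒  T = Σ mᵢcᵢTᵢ / Σ mᵢcᵢ
Σ mᵢcᵢ = 243.4×0.235 + 467.8×0.235 + 233.3×0.378 = 255.3194
Σ mᵢcᵢTᵢ = 57.199×6.1 + 109.933×120.8 + 88.1874×56.7 = 18629
T = 18629 / 255.3194 = 72.96 °C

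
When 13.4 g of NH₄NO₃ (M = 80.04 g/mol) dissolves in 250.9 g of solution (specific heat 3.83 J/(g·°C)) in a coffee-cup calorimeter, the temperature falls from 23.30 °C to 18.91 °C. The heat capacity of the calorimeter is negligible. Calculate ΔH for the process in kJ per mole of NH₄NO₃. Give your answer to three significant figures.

ΔH = 25.2 kJ/mol

|ΔT| = |18.91 − 23.30| = 4.39 °C
|q_surr| = (250.9 × 3.83) × 4.39 = 960.947 × 4.39 = 4219 J
n(NH₄NO₃) = 13.4 / 80.04 = 0.1674 mol
Temperature fell, so q_rxn = +|q_surr| = 4.219 kJ
ΔH = q_rxn / n = 25.20 kJ/mol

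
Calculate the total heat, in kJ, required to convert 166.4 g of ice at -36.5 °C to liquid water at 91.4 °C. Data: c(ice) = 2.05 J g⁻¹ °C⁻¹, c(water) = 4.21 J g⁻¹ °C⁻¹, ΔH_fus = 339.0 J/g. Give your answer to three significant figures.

q = 133 kJ

q1 (heat ice -36.5→0.0 °C): 166.4 × 2.05 × 36.5 = 12451 J
q2 (melt at 0 °C): 166.4 × 339.0 = 56410 J
q3 (heat water 0.0→91.4 °C): 166.4 × 4.21 × 91.4 = 64030 J
Total: 12451 + 56410 + 64030 = 132891 J = 133 kJ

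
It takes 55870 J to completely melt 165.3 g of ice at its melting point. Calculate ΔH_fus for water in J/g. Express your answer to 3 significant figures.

ΔH_fus = q / m = 55870 / 165.3 = 338 J/g

ΔH_fus = 338 J/g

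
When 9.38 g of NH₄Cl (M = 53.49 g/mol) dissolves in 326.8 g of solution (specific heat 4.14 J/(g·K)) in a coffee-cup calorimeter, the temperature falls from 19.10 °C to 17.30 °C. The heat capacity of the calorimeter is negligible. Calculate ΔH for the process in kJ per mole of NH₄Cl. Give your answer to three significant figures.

|ΔT| = |17.30 − 19.10| = 1.80 °C
|q_surr| = (326.8 × 4.14) × 1.80 = 1352.952 × 1.80 = 2435 J
n(NH₄Cl) = 9.38 / 53.49 = 0.1754 mol
Temperature fell, so q_rxn = +|q_surr| = 2.435 kJ
ΔH = q_rxn / n = 13.88 kJ/mol

ΔH = 13.9 kJ/mol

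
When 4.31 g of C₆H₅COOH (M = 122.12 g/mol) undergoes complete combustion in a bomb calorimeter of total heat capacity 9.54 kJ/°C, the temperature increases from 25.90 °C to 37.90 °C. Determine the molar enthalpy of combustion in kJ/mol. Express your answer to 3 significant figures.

ΔH = -3240 kJ/mol

ΔT = 37.90 − 25.90 = 12.00 °C
q_cal = C_cal × ΔT = 9.54 × 12.00 = 114.48 kJ
n = 4.31 / 122.12 = 0.03529 mol
q_rxn = −q_cal = -114.48 kJ
ΔH = -114.48 / 0.03529 = -3244 kJ/mol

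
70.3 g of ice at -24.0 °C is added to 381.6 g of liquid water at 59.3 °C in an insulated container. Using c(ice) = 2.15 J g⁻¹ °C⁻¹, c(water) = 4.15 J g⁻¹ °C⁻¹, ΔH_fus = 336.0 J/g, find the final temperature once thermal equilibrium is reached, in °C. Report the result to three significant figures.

T_f = 35.5 °C

Heat to bring ice to 0 °C and melt it: q₁ = 70.3×2.15×24.0 + 70.3×336.0 = 27248 J
Heat the water can supply cooling to 0 °C: 381.6×4.15×59.3 = 93909.9 J > q₁, so all ice melts.
Energy balance: 381.6×4.15×(59.3 − T) = 27248 + 70.3×4.15×(T − 0)
1583.64(59.3 − T) = 27248 + 291.745 T
93909.9 − 27248 = 1875.385 T
T = 66661.9 / 1875.385 = 35.546 °C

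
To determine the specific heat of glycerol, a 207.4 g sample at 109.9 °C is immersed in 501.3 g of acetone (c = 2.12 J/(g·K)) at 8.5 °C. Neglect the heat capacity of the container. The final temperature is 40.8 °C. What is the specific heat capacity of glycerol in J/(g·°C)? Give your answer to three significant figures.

c = 2.40 J/(g·°C)

q_gained = (501.3 × 2.12) × (40.8 − 8.5) = 34330 J
q_lost = 207.4 × c × (109.9 − 40.8) = 14331.34 c
Set equal: c = 34330 / 14331.34 = 2.40 J/(g·°C)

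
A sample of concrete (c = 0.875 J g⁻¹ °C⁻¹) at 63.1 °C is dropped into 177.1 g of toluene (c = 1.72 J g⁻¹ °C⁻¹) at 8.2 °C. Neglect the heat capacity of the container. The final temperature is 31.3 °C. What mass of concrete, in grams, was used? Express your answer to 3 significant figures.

q_gained = (177.1 × 1.72) × (31.3 − 8.2) = 7037 J
q_lost = m × 0.875 × (63.1 − 31.3) = 27.825 m
m = 7037 / 27.825 = 253 g

m = 253 g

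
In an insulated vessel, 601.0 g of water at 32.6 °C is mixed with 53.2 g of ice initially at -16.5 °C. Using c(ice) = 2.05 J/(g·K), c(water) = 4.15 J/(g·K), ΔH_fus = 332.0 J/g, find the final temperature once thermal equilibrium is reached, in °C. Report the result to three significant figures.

T_f = 22.8 °C

Heat to bring ice to 0 °C and melt it: q₁ = 53.2×2.05×16.5 + 53.2×332.0 = 19462 J
Heat the water can supply cooling to 0 °C: 601.0×4.15×32.6 = 81309.3 J > q₁, so all ice melts.
Energy balance: 601.0×4.15×(32.6 − T) = 19462 + 53.2×4.15×(T − 0)
2494.15(32.6 − T) = 19462 + 220.78 T
81309.3 − 19462 = 2714.93 T
T = 61847.3 / 2714.93 = 22.78 °C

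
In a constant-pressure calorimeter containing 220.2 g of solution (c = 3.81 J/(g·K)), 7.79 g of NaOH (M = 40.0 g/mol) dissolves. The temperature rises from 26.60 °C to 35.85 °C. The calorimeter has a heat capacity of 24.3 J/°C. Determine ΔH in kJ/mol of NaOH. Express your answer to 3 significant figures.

ΔH = -41.0 kJ/mol

|ΔT| = |35.85 − 26.60| = 9.25 °C
|q_surr| = (220.2 × 3.81 + 24.3) × 9.25 = 863.262 × 9.25 = 7985 J
n(NaOH) = 7.79 / 40.0 = 0.1948 mol
Temperature rose, so q_rxn = −|q_surr| = -7.985 kJ
ΔH = q_rxn / n = -40.99 kJ/mol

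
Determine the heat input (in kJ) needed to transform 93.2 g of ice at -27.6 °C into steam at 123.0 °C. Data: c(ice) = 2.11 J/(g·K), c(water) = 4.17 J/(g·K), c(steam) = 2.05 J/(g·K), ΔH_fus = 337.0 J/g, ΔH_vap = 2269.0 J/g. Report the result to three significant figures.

q = 292 kJ

q1 (heat ice -27.6→0.0 °C): 93.2 × 2.11 × 27.6 = 5428 J
q2 (melt at 0 °C): 93.2 × 337.0 = 31408 J
q3 (heat water 0.0→100.0 °C): 93.2 × 4.17 × 100.0 = 38864 J
q4 (vaporize at 100 °C): 93.2 × 2269.0 = 211471 J
q5 (heat steam 100.0→123.0 °C): 93.2 × 2.05 × 23.0 = 4394 J
Total: 5428 + 31408 + 38864 + 211471 + 4394 = 291565 J = 292 kJ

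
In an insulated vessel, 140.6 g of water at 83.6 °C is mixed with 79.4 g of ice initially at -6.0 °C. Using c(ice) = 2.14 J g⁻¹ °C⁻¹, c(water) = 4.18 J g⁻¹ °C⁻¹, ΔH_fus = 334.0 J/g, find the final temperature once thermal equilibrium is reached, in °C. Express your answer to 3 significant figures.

Heat to bring ice to 0 °C and melt it: q₁ = 79.4×2.14×6.0 + 79.4×334.0 = 27539 J
Heat the water can supply cooling to 0 °C: 140.6×4.18×83.6 = 49132.4 J > q₁, so all ice melts.
Energy balance: 140.6×4.18×(83.6 − T) = 27539 + 79.4×4.18×(T − 0)
587.708(83.6 − T) = 27539 + 331.892 T
49132.4 − 27539 = 919.600 T
T = 21593.4 / 919.600 = 23.48 °C

T_f = 23.5 °C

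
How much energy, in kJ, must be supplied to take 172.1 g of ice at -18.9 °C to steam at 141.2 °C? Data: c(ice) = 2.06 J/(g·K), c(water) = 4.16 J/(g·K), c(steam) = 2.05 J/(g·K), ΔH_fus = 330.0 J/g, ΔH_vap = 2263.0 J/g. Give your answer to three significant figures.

q = 539 kJ

q1 (heat ice -18.9→0.0 °C): 172.1 × 2.06 × 18.9 = 6701 J
q2 (melt at 0 °C): 172.1 × 330.0 = 56793 J
q3 (heat water 0.0→100.0 °C): 172.1 × 4.16 × 100.0 = 71594 J
q4 (vaporize at 100 °C): 172.1 × 2263.0 = 389462 J
q5 (heat steam 100.0→141.2 °C): 172.1 × 2.05 × 41.2 = 14536 J
Total: 6701 + 56793 + 71594 + 389462 + 14536 = 539086 J = 539 kJ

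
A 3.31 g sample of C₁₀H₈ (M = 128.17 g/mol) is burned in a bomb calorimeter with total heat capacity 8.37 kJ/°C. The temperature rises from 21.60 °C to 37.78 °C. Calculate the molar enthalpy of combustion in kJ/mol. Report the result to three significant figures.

ΔH = -5240 kJ/mol

ΔT = 37.78 − 21.60 = 16.18 °C
q_cal = C_cal × ΔT = 8.37 × 16.18 = 135.4266 kJ
n = 3.31 / 128.17 = 0.02583 mol
q_rxn = −q_cal = -135.4266 kJ
ΔH = -135.4266 / 0.02583 = -5243 kJ/mol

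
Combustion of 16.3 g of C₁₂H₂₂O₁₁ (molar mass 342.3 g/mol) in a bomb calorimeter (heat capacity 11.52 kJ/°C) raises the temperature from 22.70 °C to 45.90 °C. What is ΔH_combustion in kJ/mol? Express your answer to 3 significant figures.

ΔT = 45.90 − 22.70 = 23.20 °C
q_cal = C_cal × ΔT = 11.52 × 23.20 = 267.264 kJ
n = 16.3 / 342.3 = 0.04762 mol
q_rxn = −q_cal = -267.264 kJ
ΔH = -267.264 / 0.04762 = -5612 kJ/mol

ΔH = -5610 kJ/mol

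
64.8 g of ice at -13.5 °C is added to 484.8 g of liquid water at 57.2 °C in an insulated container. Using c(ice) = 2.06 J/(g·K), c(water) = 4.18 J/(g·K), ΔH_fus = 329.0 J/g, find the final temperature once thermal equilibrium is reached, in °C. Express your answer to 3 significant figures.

Heat to bring ice to 0 °C and melt it: q₁ = 64.8×2.06×13.5 + 64.8×329.0 = 23121 J
Heat the water can supply cooling to 0 °C: 484.8×4.18×57.2 = 115914 J > q₁, so all ice melts.
Energy balance: 484.8×4.18×(57.2 − T) = 23121 + 64.8×4.18×(T − 0)
2026.464(57.2 − T) = 23121 + 270.864 T
115914 − 23121 = 2297.328 T
T = 92793 / 2297.328 = 40.39 °C

T_f = 40.4 °C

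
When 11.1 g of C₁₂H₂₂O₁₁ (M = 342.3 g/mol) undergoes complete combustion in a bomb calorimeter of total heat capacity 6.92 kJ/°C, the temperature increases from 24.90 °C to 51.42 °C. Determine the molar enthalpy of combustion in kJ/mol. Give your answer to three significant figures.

ΔH = -5660 kJ/mol

ΔT = 51.42 − 24.90 = 26.52 °C
q_cal = C_cal × ΔT = 6.92 × 26.52 = 183.5184 kJ
n = 11.1 / 342.3 = 0.03243 mol
q_rxn = −q_cal = -183.5184 kJ
ΔH = -183.5184 / 0.03243 = -5659 kJ/mol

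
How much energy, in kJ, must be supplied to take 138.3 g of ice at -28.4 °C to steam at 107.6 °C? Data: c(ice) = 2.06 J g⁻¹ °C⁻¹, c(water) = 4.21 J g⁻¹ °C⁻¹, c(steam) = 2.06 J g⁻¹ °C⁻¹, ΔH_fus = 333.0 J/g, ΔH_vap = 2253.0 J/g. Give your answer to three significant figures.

q1 (heat ice -28.4→0.0 °C): 138.3 × 2.06 × 28.4 = 8091 J
q2 (melt at 0 °C): 138.3 × 333.0 = 46054 J
q3 (heat water 0.0→100.0 °C): 138.3 × 4.21 × 100.0 = 58224 J
q4 (vaporize at 100 °C): 138.3 × 2253.0 = 311590 J
q5 (heat steam 100.0→107.6 °C): 138.3 × 2.06 × 7.6 = 2165 J
Total: 8091 + 46054 + 58224 + 311590 + 2165 = 426124 J = 426 kJ

q = 426 kJ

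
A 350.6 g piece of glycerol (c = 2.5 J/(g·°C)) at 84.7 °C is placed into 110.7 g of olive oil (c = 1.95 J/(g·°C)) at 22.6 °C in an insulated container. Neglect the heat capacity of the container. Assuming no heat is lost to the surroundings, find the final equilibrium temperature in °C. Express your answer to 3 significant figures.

Heat lost by glycerol = heat gained by olive oil.
(350.6)(2.5)(84.7 − T) = (110.7)(1.95)(T − 22.6)
876.5 (84.7 − T) = 215.865 (T − 22.6)
74240 − 876.5 T = 215.865 T − 4878.5
79118.5 = 1092.365 T
T = 72.43 °C

T_f = 72.4 °C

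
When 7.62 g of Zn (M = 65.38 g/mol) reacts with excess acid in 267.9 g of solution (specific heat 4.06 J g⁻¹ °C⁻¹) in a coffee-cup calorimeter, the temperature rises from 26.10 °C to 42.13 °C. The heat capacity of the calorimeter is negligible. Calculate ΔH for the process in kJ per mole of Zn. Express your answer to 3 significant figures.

|ΔT| = |42.13 − 26.10| = 16.03 °C
|q_surr| = (267.9 × 4.06) × 16.03 = 1087.674 × 16.03 = 17440 J
n(Zn) = 7.62 / 65.38 = 0.1165 mol
Temperature rose, so q_rxn = −|q_surr| = -17.44 kJ
ΔH = q_rxn / n = -149.7 kJ/mol

ΔH = -150 kJ/mol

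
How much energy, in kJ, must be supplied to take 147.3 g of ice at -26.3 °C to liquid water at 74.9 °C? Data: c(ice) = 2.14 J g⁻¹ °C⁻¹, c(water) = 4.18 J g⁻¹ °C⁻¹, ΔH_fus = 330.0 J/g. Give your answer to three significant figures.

q = 103 kJ

q1 (heat ice -26.3→0.0 °C): 147.3 × 2.14 × 26.3 = 8290 J
q2 (melt at 0 °C): 147.3 × 330.0 = 48609 J
q3 (heat water 0.0→74.9 °C): 147.3 × 4.18 × 74.9 = 46117 J
Total: 8290 + 48609 + 46117 = 103016 J = 103 kJ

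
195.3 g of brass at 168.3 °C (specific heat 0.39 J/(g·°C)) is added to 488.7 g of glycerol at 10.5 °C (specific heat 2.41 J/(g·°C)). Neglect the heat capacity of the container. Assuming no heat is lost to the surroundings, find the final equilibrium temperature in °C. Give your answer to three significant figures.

T_f = 20.1 °C

Heat lost by brass = heat gained by glycerol.
(195.3)(0.39)(168.3 − T) = (488.7)(2.41)(T − 10.5)
76.167 (168.3 − T) = 1177.767 (T − 10.5)
12819 − 76.167 T = 1177.767 T − 12367
25186 = 1253.934 T
T = 20.09 °C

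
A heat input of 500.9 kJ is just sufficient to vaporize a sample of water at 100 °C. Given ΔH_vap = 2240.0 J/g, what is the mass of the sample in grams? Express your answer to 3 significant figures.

m = q / ΔH_vap = 500900 J / 2240.0 J/g = 224 g

m = 224 g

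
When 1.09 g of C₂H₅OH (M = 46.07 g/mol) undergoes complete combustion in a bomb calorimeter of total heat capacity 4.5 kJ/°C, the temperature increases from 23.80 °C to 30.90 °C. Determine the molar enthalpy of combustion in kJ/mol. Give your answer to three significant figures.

ΔT = 30.90 − 23.80 = 7.10 °C
q_cal = C_cal × ΔT = 4.5 × 7.10 = 31.95 kJ
n = 1.09 / 46.07 = 0.02366 mol
q_rxn = −q_cal = -31.95 kJ
ΔH = -31.95 / 0.02366 = -1350 kJ/mol

ΔH = -1350 kJ/mol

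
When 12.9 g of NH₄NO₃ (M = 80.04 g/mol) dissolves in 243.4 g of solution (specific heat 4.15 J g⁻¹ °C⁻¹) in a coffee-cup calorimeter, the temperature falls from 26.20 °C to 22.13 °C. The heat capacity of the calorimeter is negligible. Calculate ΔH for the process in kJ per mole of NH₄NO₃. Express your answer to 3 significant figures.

ΔH = 25.5 kJ/mol

|ΔT| = |22.13 − 26.20| = 4.07 °C
|q_surr| = (243.4 × 4.15) × 4.07 = 1010.11 × 4.07 = 4111 J
n(NH₄NO₃) = 12.9 / 80.04 = 0.1612 mol
Temperature fell, so q_rxn = +|q_surr| = 4.111 kJ
ΔH = q_rxn / n = 25.50 kJ/mol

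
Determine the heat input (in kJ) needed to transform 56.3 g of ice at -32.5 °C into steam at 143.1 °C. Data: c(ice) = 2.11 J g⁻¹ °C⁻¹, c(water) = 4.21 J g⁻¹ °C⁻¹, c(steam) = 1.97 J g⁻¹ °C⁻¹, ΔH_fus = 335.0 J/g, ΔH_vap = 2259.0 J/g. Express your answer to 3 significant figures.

q1 (heat ice -32.5→0.0 °C): 56.3 × 2.11 × 32.5 = 3861 J
q2 (melt at 0 °C): 56.3 × 335.0 = 18861 J
q3 (heat water 0.0→100.0 °C): 56.3 × 4.21 × 100.0 = 23702 J
q4 (vaporize at 100 °C): 56.3 × 2259.0 = 127182 J
q5 (heat steam 100.0→143.1 °C): 56.3 × 1.97 × 43.1 = 4780 J
Total: 3861 + 18861 + 23702 + 127182 + 4780 = 178386 J = 178 kJ

q = 178 kJ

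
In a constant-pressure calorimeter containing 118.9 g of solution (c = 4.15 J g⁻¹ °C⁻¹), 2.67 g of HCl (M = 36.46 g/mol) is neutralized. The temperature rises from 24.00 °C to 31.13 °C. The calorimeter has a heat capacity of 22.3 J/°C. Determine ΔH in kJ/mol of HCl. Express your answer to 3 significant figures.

|ΔT| = |31.13 − 24.00| = 7.13 °C
|q_surr| = (118.9 × 4.15 + 22.3) × 7.13 = 515.735 × 7.13 = 3677 J
n(HCl) = 2.67 / 36.46 = 0.07323 mol
Temperature rose, so q_rxn = −|q_surr| = -3.677 kJ
ΔH = q_rxn / n = -50.21 kJ/mol

ΔH = -50.2 kJ/mol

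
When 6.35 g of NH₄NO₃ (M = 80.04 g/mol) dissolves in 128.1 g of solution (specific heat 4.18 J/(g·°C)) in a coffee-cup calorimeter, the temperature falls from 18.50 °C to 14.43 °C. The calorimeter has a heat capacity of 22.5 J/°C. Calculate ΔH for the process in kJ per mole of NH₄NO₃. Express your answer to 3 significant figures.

|ΔT| = |14.43 − 18.50| = 4.07 °C
|q_surr| = (128.1 × 4.18 + 22.5) × 4.07 = 557.958 × 4.07 = 2271 J
n(NH₄NO₃) = 6.35 / 80.04 = 0.07934 mol
Temperature fell, so q_rxn = +|q_surr| = 2.271 kJ
ΔH = q_rxn / n = 28.62 kJ/mol

ΔH = 28.6 kJ/mol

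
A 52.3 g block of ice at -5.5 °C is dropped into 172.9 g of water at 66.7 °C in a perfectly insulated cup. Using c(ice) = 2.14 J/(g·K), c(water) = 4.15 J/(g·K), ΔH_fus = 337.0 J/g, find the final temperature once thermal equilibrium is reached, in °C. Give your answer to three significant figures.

Heat to bring ice to 0 °C and melt it: q₁ = 52.3×2.14×5.5 + 52.3×337.0 = 18241 J
Heat the water can supply cooling to 0 °C: 172.9×4.15×66.7 = 47859.6 J > q₁, so all ice melts.
Energy balance: 172.9×4.15×(66.7 − T) = 18241 + 52.3×4.15×(T − 0)
717.535(66.7 − T) = 18241 + 217.045 T
47859.6 − 18241 = 934.580 T
T = 29618.6 / 934.580 = 31.69 °C

T_f = 31.7 °C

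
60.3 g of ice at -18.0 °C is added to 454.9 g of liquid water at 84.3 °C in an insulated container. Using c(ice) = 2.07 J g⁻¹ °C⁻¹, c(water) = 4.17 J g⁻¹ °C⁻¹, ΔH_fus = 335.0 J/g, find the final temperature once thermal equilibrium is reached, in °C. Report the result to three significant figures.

T_f = 64.0 °C

Heat to bring ice to 0 °C and melt it: q₁ = 60.3×2.07×18.0 + 60.3×335.0 = 22447 J
Heat the water can supply cooling to 0 °C: 454.9×4.17×84.3 = 159911 J > q₁, so all ice melts.
Energy balance: 454.9×4.17×(84.3 − T) = 22447 + 60.3×4.17×(T − 0)
1896.933(84.3 − T) = 22447 + 251.451 T
159911 − 22447 = 2148.384 T
T = 137464 / 2148.384 = 63.98 °C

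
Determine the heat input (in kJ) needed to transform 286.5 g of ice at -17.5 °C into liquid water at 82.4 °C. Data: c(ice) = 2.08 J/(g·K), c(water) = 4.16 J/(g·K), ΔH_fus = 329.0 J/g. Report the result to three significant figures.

q = 203 kJ

q1 (heat ice -17.5→0.0 °C): 286.5 × 2.08 × 17.5 = 10429 J
q2 (melt at 0 °C): 286.5 × 329.0 = 94259 J
q3 (heat water 0.0→82.4 °C): 286.5 × 4.16 × 82.4 = 98208 J
Total: 10429 + 94259 + 98208 = 202896 J = 203 kJ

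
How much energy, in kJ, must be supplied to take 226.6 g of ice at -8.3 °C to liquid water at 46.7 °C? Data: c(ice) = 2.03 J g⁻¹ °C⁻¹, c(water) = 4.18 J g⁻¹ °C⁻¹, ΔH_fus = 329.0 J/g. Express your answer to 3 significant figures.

q = 123 kJ

q1 (heat ice -8.3→0.0 °C): 226.6 × 2.03 × 8.3 = 3818 J
q2 (melt at 0 °C): 226.6 × 329.0 = 74551 J
q3 (heat water 0.0→46.7 °C): 226.6 × 4.18 × 46.7 = 44234 J
Total: 3818 + 74551 + 44234 = 122603 J = 123 kJ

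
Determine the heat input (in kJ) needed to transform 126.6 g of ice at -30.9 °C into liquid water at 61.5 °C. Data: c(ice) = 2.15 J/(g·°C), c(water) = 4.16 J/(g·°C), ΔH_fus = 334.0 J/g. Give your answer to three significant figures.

q1 (heat ice -30.9→0.0 °C): 126.6 × 2.15 × 30.9 = 8411 J
q2 (melt at 0 °C): 126.6 × 334.0 = 42284 J
q3 (heat water 0.0→61.5 °C): 126.6 × 4.16 × 61.5 = 32389 J
Total: 8411 + 42284 + 32389 = 83084 J = 83.1 kJ

q = 83.1 kJ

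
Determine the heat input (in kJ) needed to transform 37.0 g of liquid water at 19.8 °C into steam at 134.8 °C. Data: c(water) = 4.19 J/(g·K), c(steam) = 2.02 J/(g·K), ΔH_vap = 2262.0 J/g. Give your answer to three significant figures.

q1 (heat water 19.8→100.0 °C): 37.0 × 4.19 × 80.2 = 12433 J
q2 (vaporize at 100 °C): 37.0 × 2262.0 = 83694 J
q3 (heat steam 100.0→134.8 °C): 37.0 × 2.02 × 34.8 = 2601 J
Total: 12433 + 83694 + 2601 = 98728 J = 98.7 kJ

q = 98.7 kJ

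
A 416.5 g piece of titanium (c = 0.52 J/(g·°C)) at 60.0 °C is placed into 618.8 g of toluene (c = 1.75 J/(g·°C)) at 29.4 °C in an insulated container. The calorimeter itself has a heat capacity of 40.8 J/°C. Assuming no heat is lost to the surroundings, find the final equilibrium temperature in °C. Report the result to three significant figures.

Heat lost by titanium = heat gained by toluene + calorimeter.
(416.5)(0.52)(60.0 − T) = [(618.8)(1.75) + 40.8](T − 29.4)
216.58 (60.0 − T) = 1123.7 (T − 29.4)
12995 − 216.58 T = 1123.7 T − 33037
46032 = 1340.28 T
T = 34.345 °C

T_f = 34.3 °C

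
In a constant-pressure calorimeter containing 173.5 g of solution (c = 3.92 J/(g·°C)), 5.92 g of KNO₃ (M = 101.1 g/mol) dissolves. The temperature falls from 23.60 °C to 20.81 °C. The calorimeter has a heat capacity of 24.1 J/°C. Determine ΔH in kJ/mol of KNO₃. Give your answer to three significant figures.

|ΔT| = |20.81 − 23.60| = 2.79 °C
|q_surr| = (173.5 × 3.92 + 24.1) × 2.79 = 704.22 × 2.79 = 1965 J
n(KNO₃) = 5.92 / 101.1 = 0.05856 mol
Temperature fell, so q_rxn = +|q_surr| = 1.965 kJ
ΔH = q_rxn / n = 33.56 kJ/mol

ΔH = 33.6 kJ/mol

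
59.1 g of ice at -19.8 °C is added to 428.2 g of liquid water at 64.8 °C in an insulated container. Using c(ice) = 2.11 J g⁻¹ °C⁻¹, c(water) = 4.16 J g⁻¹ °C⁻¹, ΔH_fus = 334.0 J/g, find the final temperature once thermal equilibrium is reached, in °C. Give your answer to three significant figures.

Heat to bring ice to 0 °C and melt it: q₁ = 59.1×2.11×19.8 + 59.1×334.0 = 22208 J
Heat the water can supply cooling to 0 °C: 428.2×4.16×64.8 = 115429 J > q₁, so all ice melts.
Energy balance: 428.2×4.16×(64.8 − T) = 22208 + 59.1×4.16×(T − 0)
1781.312(64.8 − T) = 22208 + 245.856 T
115429 − 22208 = 2027.168 T
T = 93221 / 2027.168 = 45.99 °C

T_f = 46.0 °C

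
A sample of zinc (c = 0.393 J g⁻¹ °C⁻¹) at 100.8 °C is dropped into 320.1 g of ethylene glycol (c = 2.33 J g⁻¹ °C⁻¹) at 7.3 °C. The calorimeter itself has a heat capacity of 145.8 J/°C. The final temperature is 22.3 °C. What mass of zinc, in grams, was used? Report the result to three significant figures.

q_gained = (320.1 × 2.33 + 145.8) × (22.3 − 7.3) = 13374 J
q_lost = m × 0.393 × (100.8 − 22.3) = 30.8505 m
m = 13374 / 30.8505 = 434 g

m = 434 g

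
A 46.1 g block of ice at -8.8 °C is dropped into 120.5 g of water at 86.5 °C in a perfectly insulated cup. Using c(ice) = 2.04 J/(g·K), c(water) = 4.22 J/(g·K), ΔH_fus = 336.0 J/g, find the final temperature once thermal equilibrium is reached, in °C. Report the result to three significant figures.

Heat to bring ice to 0 °C and melt it: q₁ = 46.1×2.04×8.8 + 46.1×336.0 = 16317 J
Heat the water can supply cooling to 0 °C: 120.5×4.22×86.5 = 43986.1 J > q₁, so all ice melts.
Energy balance: 120.5×4.22×(86.5 − T) = 16317 + 46.1×4.22×(T − 0)
508.51(86.5 − T) = 16317 + 194.542 T
43986.1 − 16317 = 703.052 T
T = 27669.1 / 703.052 = 39.36 °C

T_f = 39.4 °C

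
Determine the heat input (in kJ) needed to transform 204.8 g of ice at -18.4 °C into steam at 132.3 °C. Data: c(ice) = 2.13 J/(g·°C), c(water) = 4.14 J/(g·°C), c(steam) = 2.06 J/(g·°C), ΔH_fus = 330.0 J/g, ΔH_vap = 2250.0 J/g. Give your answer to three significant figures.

q = 635 kJ

q1 (heat ice -18.4→0.0 °C): 204.8 × 2.13 × 18.4 = 8027 J
q2 (melt at 0 °C): 204.8 × 330.0 = 67584 J
q3 (heat water 0.0→100.0 °C): 204.8 × 4.14 × 100.0 = 84787 J
q4 (vaporize at 100 °C): 204.8 × 2250.0 = 460800 J
q5 (heat steam 100.0→132.3 °C): 204.8 × 2.06 × 32.3 = 13627 J
Total: 8027 + 67584 + 84787 + 460800 + 13627 = 634825 J = 635 kJ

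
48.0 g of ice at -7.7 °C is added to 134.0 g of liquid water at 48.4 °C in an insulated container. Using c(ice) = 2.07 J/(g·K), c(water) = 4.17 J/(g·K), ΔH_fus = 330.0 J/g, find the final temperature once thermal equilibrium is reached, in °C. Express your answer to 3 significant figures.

T_f = 13.8 °C

Heat to bring ice to 0 °C and melt it: q₁ = 48.0×2.07×7.7 + 48.0×330.0 = 16605 J
Heat the water can supply cooling to 0 °C: 134.0×4.17×48.4 = 27045.0 J > q₁, so all ice melts.
Energy balance: 134.0×4.17×(48.4 − T) = 16605 + 48.0×4.17×(T − 0)
558.78(48.4 − T) = 16605 + 200.16 T
27045.0 − 16605 = 758.94 T
T = 10440.0 / 758.94 = 13.76 °C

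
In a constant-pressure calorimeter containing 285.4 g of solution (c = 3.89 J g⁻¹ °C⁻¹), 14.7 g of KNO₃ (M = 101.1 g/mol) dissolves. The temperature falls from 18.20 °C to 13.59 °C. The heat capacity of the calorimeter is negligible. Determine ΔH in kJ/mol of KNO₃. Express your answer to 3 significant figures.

|ΔT| = |13.59 − 18.20| = 4.61 °C
|q_surr| = (285.4 × 3.89) × 4.61 = 1110.206 × 4.61 = 5118 J
n(KNO₃) = 14.7 / 101.1 = 0.1454 mol
Temperature fell, so q_rxn = +|q_surr| = 5.118 kJ
ΔH = q_rxn / n = 35.20 kJ/mol

ΔH = 35.2 kJ/mol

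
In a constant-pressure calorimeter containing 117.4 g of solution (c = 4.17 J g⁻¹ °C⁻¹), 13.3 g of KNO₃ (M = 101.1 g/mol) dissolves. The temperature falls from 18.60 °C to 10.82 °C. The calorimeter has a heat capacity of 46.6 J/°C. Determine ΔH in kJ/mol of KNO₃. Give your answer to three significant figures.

ΔH = 31.7 kJ/mol

|ΔT| = |10.82 − 18.60| = 7.78 °C
|q_surr| = (117.4 × 4.17 + 46.6) × 7.78 = 536.158 × 7.78 = 4171 J
n(KNO₃) = 13.3 / 101.1 = 0.1316 mol
Temperature fell, so q_rxn = +|q_surr| = 4.171 kJ
ΔH = q_rxn / n = 31.69 kJ/mol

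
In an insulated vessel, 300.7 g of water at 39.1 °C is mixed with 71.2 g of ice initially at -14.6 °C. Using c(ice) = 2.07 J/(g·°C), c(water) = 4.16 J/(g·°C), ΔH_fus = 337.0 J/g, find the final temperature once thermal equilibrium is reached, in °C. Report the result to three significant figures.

T_f = 14.7 °C

Heat to bring ice to 0 °C and melt it: q₁ = 71.2×2.07×14.6 + 71.2×337.0 = 26146 J
Heat the water can supply cooling to 0 °C: 300.7×4.16×39.1 = 48910.7 J > q₁, so all ice melts.
Energy balance: 300.7×4.16×(39.1 − T) = 26146 + 71.2×4.16×(T − 0)
1250.912(39.1 − T) = 26146 + 296.192 T
48910.7 − 26146 = 1547.104 T
T = 22764.7 / 1547.104 = 14.71 °C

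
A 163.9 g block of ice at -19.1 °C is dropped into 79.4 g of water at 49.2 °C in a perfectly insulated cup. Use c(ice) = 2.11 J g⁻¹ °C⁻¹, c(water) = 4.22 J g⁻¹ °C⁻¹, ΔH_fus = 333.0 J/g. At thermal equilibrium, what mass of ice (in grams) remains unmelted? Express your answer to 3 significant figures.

m_ice remaining = 134 g

Heat to warm all ice to 0 °C: 163.9×2.11×19.1 = 6605.3 J
Heat released by water cooling to 0 °C: 79.4×4.22×49.2 = 16485 J
16485 J < 6605.3 + 163.9×333.0 = 61184.0 J, so not all ice melts; final T = 0 °C.
Heat left for melting: 16485 − 6605.3 = 9879.7 J
Mass melted = 9879.7 / 333.0 = 29.67 g
Ice remaining = 163.9 − 29.67 = 134.23 g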